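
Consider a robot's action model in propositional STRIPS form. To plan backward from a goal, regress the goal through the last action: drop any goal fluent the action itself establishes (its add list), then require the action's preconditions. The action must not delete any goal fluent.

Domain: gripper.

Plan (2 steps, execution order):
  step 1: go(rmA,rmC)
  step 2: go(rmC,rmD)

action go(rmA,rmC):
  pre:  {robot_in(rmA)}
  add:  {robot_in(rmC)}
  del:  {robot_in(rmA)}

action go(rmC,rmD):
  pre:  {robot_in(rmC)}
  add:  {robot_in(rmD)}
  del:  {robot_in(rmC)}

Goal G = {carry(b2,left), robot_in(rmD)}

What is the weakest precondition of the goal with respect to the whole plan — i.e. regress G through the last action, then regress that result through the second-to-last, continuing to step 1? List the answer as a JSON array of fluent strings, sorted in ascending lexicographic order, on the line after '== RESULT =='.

Regress step by step:
  through step 2 (go(rmC,rmD)): drop {robot_in(rmD)}, keep {carry(b2,left)}, require {robot_in(rmC)}
    → {carry(b2,left), robot_in(rmC)}
  through step 1 (go(rmA,rmC)): drop {robot_in(rmC)}, keep {carry(b2,left)}, require {robot_in(rmA)}
    → {carry(b2,left), robot_in(rmA)}

== RESULT ==
["carry(b2,left)", "robot_in(rmA)"]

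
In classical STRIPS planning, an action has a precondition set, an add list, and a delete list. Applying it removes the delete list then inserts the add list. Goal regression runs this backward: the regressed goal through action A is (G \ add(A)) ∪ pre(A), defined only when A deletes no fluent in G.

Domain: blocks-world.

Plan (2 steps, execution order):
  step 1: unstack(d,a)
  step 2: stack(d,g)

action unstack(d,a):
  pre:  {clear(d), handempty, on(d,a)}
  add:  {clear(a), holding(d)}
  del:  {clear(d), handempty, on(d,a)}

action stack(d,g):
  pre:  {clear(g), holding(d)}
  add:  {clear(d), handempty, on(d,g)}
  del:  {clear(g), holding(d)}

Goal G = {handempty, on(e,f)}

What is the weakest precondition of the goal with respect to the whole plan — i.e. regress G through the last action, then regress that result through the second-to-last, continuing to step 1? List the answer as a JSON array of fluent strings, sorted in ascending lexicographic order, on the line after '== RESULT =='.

Regress step by step:
  through step 2 (stack(d,g)): drop {handempty}, keep {on(e,f)}, require {clear(g), holding(d)}
    → {clear(g), holding(d), on(e,f)}
  through step 1 (unstack(d,a)): drop {holding(d)}, keep {clear(g), on(e,f)}, require {clear(d), handempty, on(d,a)}
    → {clear(d), clear(g), handempty, on(d,a), on(e,f)}

== RESULT ==
["clear(d)", "clear(g)", "handempty", "on(d,a)", "on(e,f)"]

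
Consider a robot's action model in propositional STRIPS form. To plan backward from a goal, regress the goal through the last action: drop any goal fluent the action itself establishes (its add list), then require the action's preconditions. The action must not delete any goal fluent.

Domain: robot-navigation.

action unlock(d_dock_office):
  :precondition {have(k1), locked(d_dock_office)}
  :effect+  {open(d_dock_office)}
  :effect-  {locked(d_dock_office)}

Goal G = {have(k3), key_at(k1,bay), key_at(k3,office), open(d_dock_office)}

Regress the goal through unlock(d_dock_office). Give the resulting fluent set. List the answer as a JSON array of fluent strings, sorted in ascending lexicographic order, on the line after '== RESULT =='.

Regress:
  G ∩ del = {}  (empty — regression defined)
  G \ add = {have(k3), key_at(k1,bay), key_at(k3,office), open(d_dock_office)} \ {open(d_dock_office)} = {have(k3), key_at(k1,bay), key_at(k3,office)}
  ∪ pre   = {have(k3), key_at(k1,bay), key_at(k3,office)} ∪ {have(k1), locked(d_dock_office)}
          = {have(k1), have(k3), key_at(k1,bay), key_at(k3,office), locked(d_dock_office)}

== RESULT ==
["have(k1)", "have(k3)", "key_at(k1,bay)", "key_at(k3,office)", "locked(d_dock_office)"]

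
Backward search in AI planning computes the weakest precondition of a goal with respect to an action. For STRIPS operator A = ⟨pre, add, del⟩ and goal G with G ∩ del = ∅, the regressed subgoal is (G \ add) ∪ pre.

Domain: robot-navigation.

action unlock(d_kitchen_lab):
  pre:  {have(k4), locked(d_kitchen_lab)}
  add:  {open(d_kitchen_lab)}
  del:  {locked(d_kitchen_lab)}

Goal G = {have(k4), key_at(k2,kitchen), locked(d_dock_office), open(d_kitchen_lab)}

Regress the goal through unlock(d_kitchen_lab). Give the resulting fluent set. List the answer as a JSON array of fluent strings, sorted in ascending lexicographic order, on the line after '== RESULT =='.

Compute (G \ add) ∪ pre:
  G ∩ del = {}  (empty — regression defined)
  G \ add = {have(k4), key_at(k2,kitchen), locked(d_dock_office), open(d_kitchen_lab)} \ {open(d_kitchen_lab)} = {have(k4), key_at(k2,kitchen), locked(d_dock_office)}
  ∪ pre   = {have(k4), key_at(k2,kitchen), locked(d_dock_office)} ∪ {have(k4), locked(d_kitchen_lab)}
          = {have(k4), key_at(k2,kitchen), locked(d_dock_office), locked(d_kitchen_lab)}

== RESULT ==
["have(k4)", "key_at(k2,kitchen)", "locked(d_dock_office)", "locked(d_kitchen_lab)"]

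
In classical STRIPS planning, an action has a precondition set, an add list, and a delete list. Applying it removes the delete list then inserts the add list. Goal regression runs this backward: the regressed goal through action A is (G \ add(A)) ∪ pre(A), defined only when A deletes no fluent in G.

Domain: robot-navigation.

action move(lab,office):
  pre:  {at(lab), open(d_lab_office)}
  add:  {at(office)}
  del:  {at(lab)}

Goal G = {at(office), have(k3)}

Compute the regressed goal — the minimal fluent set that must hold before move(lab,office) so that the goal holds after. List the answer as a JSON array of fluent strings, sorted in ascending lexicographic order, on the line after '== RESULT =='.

Compute (G \ add) ∪ pre:
  G ∩ del = {}  (empty — regression defined)
  G \ add = {at(office), have(k3)} \ {at(office)} = {have(k3)}
  ∪ pre   = {have(k3)} ∪ {at(lab), open(d_lab_office)}
          = {at(lab), have(k3), open(d_lab_office)}

== RESULT ==
["at(lab)", "have(k3)", "open(d_lab_office)"]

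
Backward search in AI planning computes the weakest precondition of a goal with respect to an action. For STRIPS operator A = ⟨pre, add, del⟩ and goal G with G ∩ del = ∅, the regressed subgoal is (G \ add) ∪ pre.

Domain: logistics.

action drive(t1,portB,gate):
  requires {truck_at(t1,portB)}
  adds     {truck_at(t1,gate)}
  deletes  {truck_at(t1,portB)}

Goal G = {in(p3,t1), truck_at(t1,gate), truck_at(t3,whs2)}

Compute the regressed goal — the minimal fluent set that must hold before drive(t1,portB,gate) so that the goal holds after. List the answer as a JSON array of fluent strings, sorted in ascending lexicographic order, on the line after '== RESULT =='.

Compute (G \ add) ∪ pre:
  G ∩ del = {}  (empty — regression defined)
  G \ add = {in(p3,t1), truck_at(t1,gate), truck_at(t3,whs2)} \ {truck_at(t1,gate)} = {in(p3,t1), truck_at(t3,whs2)}
  ∪ pre   = {in(p3,t1), truck_at(t3,whs2)} ∪ {truck_at(t1,portB)}
          = {in(p3,t1), truck_at(t1,portB), truck_at(t3,whs2)}

== RESULT ==
["in(p3,t1)", "truck_at(t1,portB)", "truck_at(t3,whs2)"]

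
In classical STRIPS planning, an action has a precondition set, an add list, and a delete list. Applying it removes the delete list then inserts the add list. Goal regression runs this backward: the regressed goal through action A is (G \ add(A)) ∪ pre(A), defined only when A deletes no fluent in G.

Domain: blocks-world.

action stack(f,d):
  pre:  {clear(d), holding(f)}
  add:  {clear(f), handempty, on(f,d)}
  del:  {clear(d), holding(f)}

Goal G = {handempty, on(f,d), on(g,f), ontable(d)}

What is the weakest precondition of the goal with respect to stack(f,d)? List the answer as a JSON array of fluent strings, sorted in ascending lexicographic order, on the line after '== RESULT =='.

Compute (G \ add) ∪ pre:
  G ∩ del = {}  (empty — regression defined)
  G \ add = {handempty, on(f,d), on(g,f), ontable(d)} \ {clear(f), handempty, on(f,d)} = {on(g,f), ontable(d)}
  ∪ pre   = {on(g,f), ontable(d)} ∪ {clear(d), holding(f)}
          = {clear(d), holding(f), on(g,f), ontable(d)}

== RESULT ==
["clear(d)", "holding(f)", "on(g,f)", "ontable(d)"]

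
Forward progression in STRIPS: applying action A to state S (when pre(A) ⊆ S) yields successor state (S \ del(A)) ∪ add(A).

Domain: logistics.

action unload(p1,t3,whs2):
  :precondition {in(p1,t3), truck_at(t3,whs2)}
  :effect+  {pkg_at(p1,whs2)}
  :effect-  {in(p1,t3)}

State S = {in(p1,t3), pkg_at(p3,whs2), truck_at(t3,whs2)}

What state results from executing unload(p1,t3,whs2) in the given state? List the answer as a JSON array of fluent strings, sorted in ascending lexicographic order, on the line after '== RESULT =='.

Progress:
  pre ⊆ S: {in(p1,t3), truck_at(t3,whs2)} ⊆ S  — applicable
  S \ del = {pkg_at(p3,whs2), truck_at(t3,whs2)}
  ∪ add   = {pkg_at(p1,whs2), pkg_at(p3,whs2), truck_at(t3,whs2)}

== RESULT ==
["pkg_at(p1,whs2)", "pkg_at(p3,whs2)", "truck_at(t3,whs2)"]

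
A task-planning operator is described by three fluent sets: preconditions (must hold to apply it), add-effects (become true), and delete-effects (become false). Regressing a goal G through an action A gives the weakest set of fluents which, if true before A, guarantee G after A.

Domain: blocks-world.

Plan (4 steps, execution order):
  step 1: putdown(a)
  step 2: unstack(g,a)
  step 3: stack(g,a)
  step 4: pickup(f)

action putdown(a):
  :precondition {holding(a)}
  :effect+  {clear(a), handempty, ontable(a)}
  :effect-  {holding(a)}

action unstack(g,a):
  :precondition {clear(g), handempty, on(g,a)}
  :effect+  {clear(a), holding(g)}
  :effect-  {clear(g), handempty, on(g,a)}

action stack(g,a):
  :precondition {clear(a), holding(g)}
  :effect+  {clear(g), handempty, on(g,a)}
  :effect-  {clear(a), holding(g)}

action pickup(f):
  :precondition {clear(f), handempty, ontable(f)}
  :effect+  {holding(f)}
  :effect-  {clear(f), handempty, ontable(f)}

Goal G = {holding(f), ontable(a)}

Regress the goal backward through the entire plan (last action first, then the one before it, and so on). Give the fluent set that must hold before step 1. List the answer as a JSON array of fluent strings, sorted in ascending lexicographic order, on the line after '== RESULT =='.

Regress step by step:
  through step 4 (pickup(f)): drop {holding(f)}, keep {ontable(a)}, require {clear(f), handempty, ontable(f)}
    → {clear(f), handempty, ontable(a), ontable(f)}
  through step 3 (stack(g,a)): drop {handempty}, keep {clear(f), ontable(a), ontable(f)}, require {clear(a), holding(g)}
    → {clear(a), clear(f), holding(g), ontable(a), ontable(f)}
  through step 2 (unstack(g,a)): drop {clear(a), holding(g)}, keep {clear(f), ontable(a), ontable(f)}, require {clear(g), handempty, on(g,a)}
    → {clear(f), clear(g), handempty, on(g,a), ontable(a), ontable(f)}
  through step 1 (putdown(a)): drop {handempty, ontable(a)}, keep {clear(f), clear(g), on(g,a), ontable(f)}, require {holding(a)}
    → {clear(f), clear(g), holding(a), on(g,a), ontable(f)}

== RESULT ==
["clear(f)", "clear(g)", "holding(a)", "on(g,a)", "ontable(f)"]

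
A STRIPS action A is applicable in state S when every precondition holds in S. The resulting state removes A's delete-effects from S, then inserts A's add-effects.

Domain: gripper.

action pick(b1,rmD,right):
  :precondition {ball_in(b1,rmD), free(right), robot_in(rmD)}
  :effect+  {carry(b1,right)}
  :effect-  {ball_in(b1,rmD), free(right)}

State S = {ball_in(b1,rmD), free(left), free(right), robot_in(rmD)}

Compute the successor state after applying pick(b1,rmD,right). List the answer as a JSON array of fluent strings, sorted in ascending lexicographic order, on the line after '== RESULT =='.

Compute (S \ del) ∪ add:
  pre ⊆ S: {ball_in(b1,rmD), free(right), robot_in(rmD)} ⊆ S  — applicable
  S \ del = {free(left), robot_in(rmD)}
  ∪ add   = {carry(b1,right), free(left), robot_in(rmD)}

== RESULT ==
["carry(b1,right)", "free(left)", "robot_in(rmD)"]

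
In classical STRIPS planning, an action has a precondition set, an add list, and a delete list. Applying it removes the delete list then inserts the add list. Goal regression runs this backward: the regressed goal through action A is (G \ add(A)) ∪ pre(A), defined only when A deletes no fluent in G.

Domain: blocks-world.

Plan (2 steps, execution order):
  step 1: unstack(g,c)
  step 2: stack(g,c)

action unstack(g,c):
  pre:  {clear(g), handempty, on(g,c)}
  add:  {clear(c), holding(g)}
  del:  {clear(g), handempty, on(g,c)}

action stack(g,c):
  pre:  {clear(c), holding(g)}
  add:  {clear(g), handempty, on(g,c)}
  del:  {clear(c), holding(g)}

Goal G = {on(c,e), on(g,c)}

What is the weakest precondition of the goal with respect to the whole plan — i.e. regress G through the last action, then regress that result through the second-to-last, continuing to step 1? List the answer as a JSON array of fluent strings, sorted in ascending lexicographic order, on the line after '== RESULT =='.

Work backward from the goal:
  through step 2 (stack(g,c)): drop {on(g,c)}, keep {on(c,e)}, require {clear(c), holding(g)}
    → {clear(c), holding(g), on(c,e)}
  through step 1 (unstack(g,c)): drop {clear(c), holding(g)}, keep {on(c,e)}, require {clear(g), handempty, on(g,c)}
    → {clear(g), handempty, on(c,e), on(g,c)}

== RESULT ==
["clear(g)", "handempty", "on(c,e)", "on(g,c)"]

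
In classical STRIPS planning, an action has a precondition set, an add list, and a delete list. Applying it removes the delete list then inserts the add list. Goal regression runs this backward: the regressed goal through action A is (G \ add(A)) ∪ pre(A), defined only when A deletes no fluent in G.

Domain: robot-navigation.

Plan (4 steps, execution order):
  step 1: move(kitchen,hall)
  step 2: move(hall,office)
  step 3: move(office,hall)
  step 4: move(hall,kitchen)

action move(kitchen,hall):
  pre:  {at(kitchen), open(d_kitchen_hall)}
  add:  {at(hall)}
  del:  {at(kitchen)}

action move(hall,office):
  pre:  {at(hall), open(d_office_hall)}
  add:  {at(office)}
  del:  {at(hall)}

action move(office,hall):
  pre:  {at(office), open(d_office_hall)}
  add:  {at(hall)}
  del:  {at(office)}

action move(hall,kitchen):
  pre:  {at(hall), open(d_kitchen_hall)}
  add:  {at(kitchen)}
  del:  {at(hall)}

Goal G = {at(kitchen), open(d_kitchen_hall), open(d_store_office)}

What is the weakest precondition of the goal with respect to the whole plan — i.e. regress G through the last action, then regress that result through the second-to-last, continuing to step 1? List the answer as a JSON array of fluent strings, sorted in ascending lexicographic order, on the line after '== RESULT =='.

Work backward from the goal:
  through step 4 (move(hall,kitchen)): drop {at(kitchen)}, keep {open(d_kitchen_hall), open(d_store_office)}, require {at(hall), open(d_kitchen_hall)}
    → {at(hall), open(d_kitchen_hall), open(d_store_office)}
  through step 3 (move(office,hall)): drop {at(hall)}, keep {open(d_kitchen_hall), open(d_store_office)}, require {at(office), open(d_office_hall)}
    → {at(office), open(d_kitchen_hall), open(d_office_hall), open(d_store_office)}
  through step 2 (move(hall,office)): drop {at(office)}, keep {open(d_kitchen_hall), open(d_office_hall), open(d_store_office)}, require {at(hall), open(d_office_hall)}
    → {at(hall), open(d_kitchen_hall), open(d_office_hall), open(d_store_office)}
  through step 1 (move(kitchen,hall)): drop {at(hall)}, keep {open(d_kitchen_hall), open(d_office_hall), open(d_store_office)}, require {at(kitchen), open(d_kitchen_hall)}
    → {at(kitchen), open(d_kitchen_hall), open(d_office_hall), open(d_store_office)}

== RESULT ==
["at(kitchen)", "open(d_kitchen_hall)", "open(d_office_hall)", "open(d_store_office)"]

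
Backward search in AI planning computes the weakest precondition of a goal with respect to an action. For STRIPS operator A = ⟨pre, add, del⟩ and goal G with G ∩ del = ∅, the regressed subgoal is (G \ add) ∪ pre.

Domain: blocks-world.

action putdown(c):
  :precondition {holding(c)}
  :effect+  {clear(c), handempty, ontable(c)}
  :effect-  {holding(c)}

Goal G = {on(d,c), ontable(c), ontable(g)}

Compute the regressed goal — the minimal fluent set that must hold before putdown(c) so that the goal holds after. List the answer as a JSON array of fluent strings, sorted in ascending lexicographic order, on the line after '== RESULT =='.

Regress:
  G ∩ del = {}  (empty — regression defined)
  G \ add = {on(d,c), ontable(c), ontable(g)} \ {clear(c), handempty, ontable(c)} = {on(d,c), ontable(g)}
  ∪ pre   = {on(d,c), ontable(g)} ∪ {holding(c)}
          = {holding(c), on(d,c), ontable(g)}

== RESULT ==
["holding(c)", "on(d,c)", "ontable(g)"]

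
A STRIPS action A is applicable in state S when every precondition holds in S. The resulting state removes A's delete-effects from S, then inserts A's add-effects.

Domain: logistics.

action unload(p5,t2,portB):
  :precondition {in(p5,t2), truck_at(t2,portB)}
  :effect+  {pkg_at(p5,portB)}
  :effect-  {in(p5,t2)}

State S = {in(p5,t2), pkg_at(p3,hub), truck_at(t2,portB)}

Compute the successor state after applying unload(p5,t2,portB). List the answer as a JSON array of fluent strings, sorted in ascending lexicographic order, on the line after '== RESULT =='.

Progress:
  pre ⊆ S: {in(p5,t2), truck_at(t2,portB)} ⊆ S  — applicable
  S \ del = {pkg_at(p3,hub), truck_at(t2,portB)}
  ∪ add   = {pkg_at(p3,hub), pkg_at(p5,portB), truck_at(t2,portB)}

== RESULT ==
["pkg_at(p3,hub)", "pkg_at(p5,portB)", "truck_at(t2,portB)"]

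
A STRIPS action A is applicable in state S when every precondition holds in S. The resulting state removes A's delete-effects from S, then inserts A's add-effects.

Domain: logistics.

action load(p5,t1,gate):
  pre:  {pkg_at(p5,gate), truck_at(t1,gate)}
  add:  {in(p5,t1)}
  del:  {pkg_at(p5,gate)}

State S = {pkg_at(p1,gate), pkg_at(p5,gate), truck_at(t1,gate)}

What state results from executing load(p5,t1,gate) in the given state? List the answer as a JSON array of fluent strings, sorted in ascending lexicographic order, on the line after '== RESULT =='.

Compute (S \ del) ∪ add:
  pre ⊆ S: {pkg_at(p5,gate), truck_at(t1,gate)} ⊆ S  — applicable
  S \ del = {pkg_at(p1,gate), truck_at(t1,gate)}
  ∪ add   = {in(p5,t1), pkg_at(p1,gate), truck_at(t1,gate)}

== RESULT ==
["in(p5,t1)", "pkg_at(p1,gate)", "truck_at(t1,gate)"]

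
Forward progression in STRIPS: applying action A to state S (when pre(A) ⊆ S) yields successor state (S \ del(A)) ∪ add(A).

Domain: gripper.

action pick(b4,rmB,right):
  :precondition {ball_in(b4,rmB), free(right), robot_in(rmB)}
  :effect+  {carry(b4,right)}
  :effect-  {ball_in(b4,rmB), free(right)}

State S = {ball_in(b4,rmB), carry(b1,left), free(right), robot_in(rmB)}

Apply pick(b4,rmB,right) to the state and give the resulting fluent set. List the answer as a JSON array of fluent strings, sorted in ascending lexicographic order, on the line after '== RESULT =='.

Compute (S \ del) ∪ add:
  pre ⊆ S: {ball_in(b4,rmB), free(right), robot_in(rmB)} ⊆ S  — applicable
  S \ del = {carry(b1,left), robot_in(rmB)}
  ∪ add   = {carry(b1,left), carry(b4,right), robot_in(rmB)}

== RESULT ==
["carry(b1,left)", "carry(b4,right)", "robot_in(rmB)"]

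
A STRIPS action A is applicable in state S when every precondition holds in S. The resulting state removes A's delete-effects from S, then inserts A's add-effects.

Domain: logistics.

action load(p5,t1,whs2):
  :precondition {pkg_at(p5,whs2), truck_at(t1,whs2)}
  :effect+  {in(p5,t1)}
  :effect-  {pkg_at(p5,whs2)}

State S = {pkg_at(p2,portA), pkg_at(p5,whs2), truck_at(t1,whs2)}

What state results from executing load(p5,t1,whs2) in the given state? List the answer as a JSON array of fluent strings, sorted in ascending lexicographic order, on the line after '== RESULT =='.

Progress:
  pre ⊆ S: {pkg_at(p5,whs2), truck_at(t1,whs2)} ⊆ S  — applicable
  S \ del = {pkg_at(p2,portA), truck_at(t1,whs2)}
  ∪ add   = {in(p5,t1), pkg_at(p2,portA), truck_at(t1,whs2)}

== RESULT ==
["in(p5,t1)", "pkg_at(p2,portA)", "truck_at(t1,whs2)"]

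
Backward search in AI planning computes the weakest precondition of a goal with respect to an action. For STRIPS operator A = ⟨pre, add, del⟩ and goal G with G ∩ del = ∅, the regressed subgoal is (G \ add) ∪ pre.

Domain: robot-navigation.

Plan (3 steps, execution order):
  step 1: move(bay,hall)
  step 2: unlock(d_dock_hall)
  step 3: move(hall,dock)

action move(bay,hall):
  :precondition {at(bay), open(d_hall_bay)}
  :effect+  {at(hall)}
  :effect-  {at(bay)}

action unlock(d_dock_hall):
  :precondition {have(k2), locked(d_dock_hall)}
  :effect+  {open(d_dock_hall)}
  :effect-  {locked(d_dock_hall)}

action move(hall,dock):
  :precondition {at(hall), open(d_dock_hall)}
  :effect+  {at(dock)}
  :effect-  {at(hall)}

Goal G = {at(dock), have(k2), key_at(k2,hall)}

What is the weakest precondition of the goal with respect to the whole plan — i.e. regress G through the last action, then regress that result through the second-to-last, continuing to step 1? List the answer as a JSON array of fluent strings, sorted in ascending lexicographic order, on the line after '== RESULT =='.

Regress step by step:
  through step 3 (move(hall,dock)): drop {at(dock)}, keep {have(k2), key_at(k2,hall)}, require {at(hall), open(d_dock_hall)}
    → {at(hall), have(k2), key_at(k2,hall), open(d_dock_hall)}
  through step 2 (unlock(d_dock_hall)): drop {open(d_dock_hall)}, keep {at(hall), have(k2), key_at(k2,hall)}, require {have(k2), locked(d_dock_hall)}
    → {at(hall), have(k2), key_at(k2,hall), locked(d_dock_hall)}
  through step 1 (move(bay,hall)): drop {at(hall)}, keep {have(k2), key_at(k2,hall), locked(d_dock_hall)}, require {at(bay), open(d_hall_bay)}
    → {at(bay), have(k2), key_at(k2,hall), locked(d_dock_hall), open(d_hall_bay)}

== RESULT ==
["at(bay)", "have(k2)", "key_at(k2,hall)", "locked(d_dock_hall)", "open(d_hall_bay)"]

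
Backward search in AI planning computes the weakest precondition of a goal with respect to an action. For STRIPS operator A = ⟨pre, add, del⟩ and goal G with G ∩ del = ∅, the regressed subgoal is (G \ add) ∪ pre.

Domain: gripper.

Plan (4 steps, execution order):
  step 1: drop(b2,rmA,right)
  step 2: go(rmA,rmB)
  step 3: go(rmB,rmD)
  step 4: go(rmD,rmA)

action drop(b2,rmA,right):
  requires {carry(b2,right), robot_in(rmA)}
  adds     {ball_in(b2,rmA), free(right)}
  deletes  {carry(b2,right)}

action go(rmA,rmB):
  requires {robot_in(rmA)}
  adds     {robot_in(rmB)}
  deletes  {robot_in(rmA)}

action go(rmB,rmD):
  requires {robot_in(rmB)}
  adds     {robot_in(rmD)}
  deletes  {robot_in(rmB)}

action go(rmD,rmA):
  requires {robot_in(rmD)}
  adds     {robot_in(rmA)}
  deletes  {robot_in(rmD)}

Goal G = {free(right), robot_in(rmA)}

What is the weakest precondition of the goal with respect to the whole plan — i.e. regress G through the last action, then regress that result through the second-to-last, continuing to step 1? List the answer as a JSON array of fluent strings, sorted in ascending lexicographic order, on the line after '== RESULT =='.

Regress step by step:
  through step 4 (go(rmD,rmA)): drop {robot_in(rmA)}, keep {free(right)}, require {robot_in(rmD)}
    → {free(right), robot_in(rmD)}
  through step 3 (go(rmB,rmD)): drop {robot_in(rmD)}, keep {free(right)}, require {robot_in(rmB)}
    → {free(right), robot_in(rmB)}
  through step 2 (go(rmA,rmB)): drop {robot_in(rmB)}, keep {free(right)}, require {robot_in(rmA)}
    → {free(right), robot_in(rmA)}
  through step 1 (drop(b2,rmA,right)): drop {free(right)}, keep {robot_in(rmA)}, require {carry(b2,right), robot_in(rmA)}
    → {carry(b2,right), robot_in(rmA)}

== RESULT ==
["carry(b2,right)", "robot_in(rmA)"]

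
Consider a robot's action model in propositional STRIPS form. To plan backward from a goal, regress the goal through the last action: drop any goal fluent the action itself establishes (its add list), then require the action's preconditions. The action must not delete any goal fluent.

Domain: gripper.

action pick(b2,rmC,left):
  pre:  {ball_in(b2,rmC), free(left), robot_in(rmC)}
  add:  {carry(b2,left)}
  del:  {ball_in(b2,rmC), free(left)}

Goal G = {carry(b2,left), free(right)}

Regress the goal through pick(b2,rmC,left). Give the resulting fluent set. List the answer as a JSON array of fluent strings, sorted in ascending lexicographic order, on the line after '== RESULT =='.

Compute (G \ add) ∪ pre:
  G ∩ del = {}  (empty — regression defined)
  G \ add = {carry(b2,left), free(right)} \ {carry(b2,left)} = {free(right)}
  ∪ pre   = {free(right)} ∪ {ball_in(b2,rmC), free(left), robot_in(rmC)}
          = {ball_in(b2,rmC), free(left), free(right), robot_in(rmC)}

== RESULT ==
["ball_in(b2,rmC)", "free(left)", "free(right)", "robot_in(rmC)"]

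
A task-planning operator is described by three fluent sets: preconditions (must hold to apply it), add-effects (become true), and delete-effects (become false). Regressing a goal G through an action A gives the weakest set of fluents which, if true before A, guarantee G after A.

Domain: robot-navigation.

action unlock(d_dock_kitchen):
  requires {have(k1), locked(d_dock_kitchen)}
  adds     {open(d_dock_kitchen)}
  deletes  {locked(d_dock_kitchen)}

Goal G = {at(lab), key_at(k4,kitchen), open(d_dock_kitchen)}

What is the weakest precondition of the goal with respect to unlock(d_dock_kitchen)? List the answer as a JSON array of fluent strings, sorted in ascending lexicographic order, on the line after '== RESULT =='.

Compute (G \ add) ∪ pre:
  G ∩ del = {}  (empty — regression defined)
  G \ add = {at(lab), key_at(k4,kitchen), open(d_dock_kitchen)} \ {open(d_dock_kitchen)} = {at(lab), key_at(k4,kitchen)}
  ∪ pre   = {at(lab), key_at(k4,kitchen)} ∪ {have(k1), locked(d_dock_kitchen)}
          = {at(lab), have(k1), key_at(k4,kitchen), locked(d_dock_kitchen)}

== RESULT ==
["at(lab)", "have(k1)", "key_at(k4,kitchen)", "locked(d_dock_kitchen)"]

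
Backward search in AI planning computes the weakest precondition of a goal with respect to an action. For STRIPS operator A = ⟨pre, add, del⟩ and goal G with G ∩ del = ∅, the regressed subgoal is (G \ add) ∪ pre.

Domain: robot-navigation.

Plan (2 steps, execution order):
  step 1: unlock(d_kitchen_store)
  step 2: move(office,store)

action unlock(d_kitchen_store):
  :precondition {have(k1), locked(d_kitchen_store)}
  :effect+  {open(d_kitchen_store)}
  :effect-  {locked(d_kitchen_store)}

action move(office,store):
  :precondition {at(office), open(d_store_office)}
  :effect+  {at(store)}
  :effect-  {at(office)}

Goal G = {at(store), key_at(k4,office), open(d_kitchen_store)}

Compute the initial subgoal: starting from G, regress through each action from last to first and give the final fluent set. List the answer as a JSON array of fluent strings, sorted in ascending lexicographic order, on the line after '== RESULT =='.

Regress step by step:
  through step 2 (move(office,store)): drop {at(store)}, keep {key_at(k4,office), open(d_kitchen_store)}, require {at(office), open(d_store_office)}
    → {at(office), key_at(k4,office), open(d_kitchen_store), open(d_store_office)}
  through step 1 (unlock(d_kitchen_store)): drop {open(d_kitchen_store)}, keep {at(office), key_at(k4,office), open(d_store_office)}, require {have(k1), locked(d_kitchen_store)}
    → {at(office), have(k1), key_at(k4,office), locked(d_kitchen_store), open(d_store_office)}

== RESULT ==
["at(office)", "have(k1)", "key_at(k4,office)", "locked(d_kitchen_store)", "open(d_store_office)"]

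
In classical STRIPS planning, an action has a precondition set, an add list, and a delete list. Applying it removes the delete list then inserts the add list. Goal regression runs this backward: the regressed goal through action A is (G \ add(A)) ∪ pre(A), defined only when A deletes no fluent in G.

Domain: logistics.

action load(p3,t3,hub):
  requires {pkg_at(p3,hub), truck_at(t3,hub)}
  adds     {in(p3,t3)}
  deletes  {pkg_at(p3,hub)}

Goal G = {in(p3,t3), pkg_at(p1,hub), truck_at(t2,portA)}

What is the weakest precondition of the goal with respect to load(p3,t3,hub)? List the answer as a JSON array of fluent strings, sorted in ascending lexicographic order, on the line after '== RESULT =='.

Compute (G \ add) ∪ pre:
  G ∩ del = {}  (empty — regression defined)
  G \ add = {in(p3,t3), pkg_at(p1,hub), truck_at(t2,portA)} \ {in(p3,t3)} = {pkg_at(p1,hub), truck_at(t2,portA)}
  ∪ pre   = {pkg_at(p1,hub), truck_at(t2,portA)} ∪ {pkg_at(p3,hub), truck_at(t3,hub)}
          = {pkg_at(p1,hub), pkg_at(p3,hub), truck_at(t2,portA), truck_at(t3,hub)}

== RESULT ==
["pkg_at(p1,hub)", "pkg_at(p3,hub)", "truck_at(t2,portA)", "truck_at(t3,hub)"]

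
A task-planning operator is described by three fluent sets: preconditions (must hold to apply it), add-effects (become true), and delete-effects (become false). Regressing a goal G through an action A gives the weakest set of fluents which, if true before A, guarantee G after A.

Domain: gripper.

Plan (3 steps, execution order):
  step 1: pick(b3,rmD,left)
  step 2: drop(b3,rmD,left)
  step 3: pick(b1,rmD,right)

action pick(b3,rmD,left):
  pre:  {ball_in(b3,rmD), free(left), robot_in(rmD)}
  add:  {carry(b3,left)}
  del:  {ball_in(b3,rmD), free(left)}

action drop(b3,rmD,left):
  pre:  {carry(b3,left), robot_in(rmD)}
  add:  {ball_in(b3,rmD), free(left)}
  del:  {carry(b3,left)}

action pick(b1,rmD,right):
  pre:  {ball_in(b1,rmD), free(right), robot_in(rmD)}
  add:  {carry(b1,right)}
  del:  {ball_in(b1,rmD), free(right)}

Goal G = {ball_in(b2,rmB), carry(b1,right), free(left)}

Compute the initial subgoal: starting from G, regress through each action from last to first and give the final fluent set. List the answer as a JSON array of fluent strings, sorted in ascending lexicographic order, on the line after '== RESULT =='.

Regress step by step:
  through step 3 (pick(b1,rmD,right)): drop {carry(b1,right)}, keep {ball_in(b2,rmB), free(left)}, require {ball_in(b1,rmD), free(right), robot_in(rmD)}
    → {ball_in(b1,rmD), ball_in(b2,rmB), free(left), free(right), robot_in(rmD)}
  through step 2 (drop(b3,rmD,left)): drop {free(left)}, keep {ball_in(b1,rmD), ball_in(b2,rmB), free(right), robot_in(rmD)}, require {carry(b3,left), robot_in(rmD)}
    → {ball_in(b1,rmD), ball_in(b2,rmB), carry(b3,left), free(right), robot_in(rmD)}
  through step 1 (pick(b3,rmD,left)): drop {carry(b3,left)}, keep {ball_in(b1,rmD), ball_in(b2,rmB), free(right), robot_in(rmD)}, require {ball_in(b3,rmD), free(left), robot_in(rmD)}
    → {ball_in(b1,rmD), ball_in(b2,rmB), ball_in(b3,rmD), free(left), free(right), robot_in(rmD)}

== RESULT ==
["ball_in(b1,rmD)", "ball_in(b2,rmB)", "ball_in(b3,rmD)", "free(left)", "free(right)", "robot_in(rmD)"]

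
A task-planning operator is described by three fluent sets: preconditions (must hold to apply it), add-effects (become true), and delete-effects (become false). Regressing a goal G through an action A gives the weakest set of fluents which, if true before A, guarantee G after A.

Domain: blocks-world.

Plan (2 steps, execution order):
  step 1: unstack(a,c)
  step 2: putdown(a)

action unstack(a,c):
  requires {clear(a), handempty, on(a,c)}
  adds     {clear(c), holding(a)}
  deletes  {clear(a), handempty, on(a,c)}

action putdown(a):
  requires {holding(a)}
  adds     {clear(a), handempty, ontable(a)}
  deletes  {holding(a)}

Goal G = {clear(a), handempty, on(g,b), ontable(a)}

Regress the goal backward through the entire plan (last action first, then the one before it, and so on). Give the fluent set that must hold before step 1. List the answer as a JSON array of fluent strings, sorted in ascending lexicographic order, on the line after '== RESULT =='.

Work backward from the goal:
  through step 2 (putdown(a)): drop {clear(a), handempty, ontable(a)}, keep {on(g,b)}, require {holding(a)}
    → {holding(a), on(g,b)}
  through step 1 (unstack(a,c)): drop {holding(a)}, keep {on(g,b)}, require {clear(a), handempty, on(a,c)}
    → {clear(a), handempty, on(a,c), on(g,b)}

== RESULT ==
["clear(a)", "handempty", "on(a,c)", "on(g,b)"]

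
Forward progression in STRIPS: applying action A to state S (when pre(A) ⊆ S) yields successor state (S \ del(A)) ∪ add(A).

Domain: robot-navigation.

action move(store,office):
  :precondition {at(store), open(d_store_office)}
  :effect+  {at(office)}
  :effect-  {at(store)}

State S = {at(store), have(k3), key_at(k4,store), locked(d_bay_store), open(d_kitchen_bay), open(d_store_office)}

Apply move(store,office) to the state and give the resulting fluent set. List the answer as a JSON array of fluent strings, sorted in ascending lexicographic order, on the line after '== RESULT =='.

Compute (S \ del) ∪ add:
  pre ⊆ S: {at(store), open(d_store_office)} ⊆ S  — applicable
  S \ del = {have(k3), key_at(k4,store), locked(d_bay_store), open(d_kitchen_bay), open(d_store_office)}
  ∪ add   = {at(office), have(k3), key_at(k4,store), locked(d_bay_store), open(d_kitchen_bay), open(d_store_office)}

== RESULT ==
["at(office)", "have(k3)", "key_at(k4,store)", "locked(d_bay_store)", "open(d_kitchen_bay)", "open(d_store_office)"]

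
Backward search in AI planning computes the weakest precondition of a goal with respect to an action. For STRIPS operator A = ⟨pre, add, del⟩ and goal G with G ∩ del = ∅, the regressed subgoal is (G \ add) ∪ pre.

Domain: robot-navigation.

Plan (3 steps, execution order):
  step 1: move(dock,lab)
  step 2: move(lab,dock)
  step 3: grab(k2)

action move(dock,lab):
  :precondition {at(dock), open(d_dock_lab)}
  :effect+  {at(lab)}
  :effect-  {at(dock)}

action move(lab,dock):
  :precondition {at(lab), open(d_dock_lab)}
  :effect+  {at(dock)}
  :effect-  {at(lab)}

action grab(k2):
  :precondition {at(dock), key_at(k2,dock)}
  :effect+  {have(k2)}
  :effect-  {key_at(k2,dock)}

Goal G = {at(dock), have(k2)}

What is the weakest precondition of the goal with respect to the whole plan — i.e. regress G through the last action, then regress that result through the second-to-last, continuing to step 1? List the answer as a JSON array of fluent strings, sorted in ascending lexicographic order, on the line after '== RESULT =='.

Regress step by step:
  through step 3 (grab(k2)): drop {have(k2)}, keep {at(dock)}, require {at(dock), key_at(k2,dock)}
    → {at(dock), key_at(k2,dock)}
  through step 2 (move(lab,dock)): drop {at(dock)}, keep {key_at(k2,dock)}, require {at(lab), open(d_dock_lab)}
    → {at(lab), key_at(k2,dock), open(d_dock_lab)}
  through step 1 (move(dock,lab)): drop {at(lab)}, keep {key_at(k2,dock), open(d_dock_lab)}, require {at(dock), open(d_dock_lab)}
    → {at(dock), key_at(k2,dock), open(d_dock_lab)}

== RESULT ==
["at(dock)", "key_at(k2,dock)", "open(d_dock_lab)"]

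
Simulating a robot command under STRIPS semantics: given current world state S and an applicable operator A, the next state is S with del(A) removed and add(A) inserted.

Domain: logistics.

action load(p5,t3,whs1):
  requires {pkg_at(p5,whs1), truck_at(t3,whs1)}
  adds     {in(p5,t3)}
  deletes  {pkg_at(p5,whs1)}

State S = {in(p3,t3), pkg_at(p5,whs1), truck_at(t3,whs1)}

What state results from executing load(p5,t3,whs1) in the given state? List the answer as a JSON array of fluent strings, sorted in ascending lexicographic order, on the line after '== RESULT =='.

Progress:
  pre ⊆ S: {pkg_at(p5,whs1), truck_at(t3,whs1)} ⊆ S  — applicable
  S \ del = {in(p3,t3), truck_at(t3,whs1)}
  ∪ add   = {in(p3,t3), in(p5,t3), truck_at(t3,whs1)}

== RESULT ==
["in(p3,t3)", "in(p5,t3)", "truck_at(t3,whs1)"]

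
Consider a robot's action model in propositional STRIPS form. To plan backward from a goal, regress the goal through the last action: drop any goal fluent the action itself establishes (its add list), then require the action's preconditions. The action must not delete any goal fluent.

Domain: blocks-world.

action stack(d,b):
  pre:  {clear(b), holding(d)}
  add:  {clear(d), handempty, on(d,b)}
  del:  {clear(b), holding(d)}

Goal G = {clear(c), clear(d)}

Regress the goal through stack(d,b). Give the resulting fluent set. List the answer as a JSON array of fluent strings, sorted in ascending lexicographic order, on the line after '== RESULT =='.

Compute (G \ add) ∪ pre:
  G ∩ del = {}  (empty — regression defined)
  G \ add = {clear(c), clear(d)} \ {clear(d), handempty, on(d,b)} = {clear(c)}
  ∪ pre   = {clear(c)} ∪ {clear(b), holding(d)}
          = {clear(b), clear(c), holding(d)}

== RESULT ==
["clear(b)", "clear(c)", "holding(d)"]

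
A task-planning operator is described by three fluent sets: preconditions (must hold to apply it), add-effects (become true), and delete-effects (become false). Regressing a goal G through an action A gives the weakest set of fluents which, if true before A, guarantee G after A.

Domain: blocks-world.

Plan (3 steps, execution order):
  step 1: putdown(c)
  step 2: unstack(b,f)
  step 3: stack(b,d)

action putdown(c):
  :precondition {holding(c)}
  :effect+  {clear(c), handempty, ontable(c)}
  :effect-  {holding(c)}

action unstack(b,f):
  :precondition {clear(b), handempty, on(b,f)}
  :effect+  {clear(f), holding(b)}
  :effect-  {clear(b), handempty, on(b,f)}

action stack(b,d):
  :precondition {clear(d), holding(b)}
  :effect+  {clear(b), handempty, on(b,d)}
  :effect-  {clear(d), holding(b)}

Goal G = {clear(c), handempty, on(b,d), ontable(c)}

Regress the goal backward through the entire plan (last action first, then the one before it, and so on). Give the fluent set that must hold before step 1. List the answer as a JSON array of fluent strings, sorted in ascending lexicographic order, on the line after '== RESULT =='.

Work backward from the goal:
  through step 3 (stack(b,d)): drop {handempty, on(b,d)}, keep {clear(c), ontable(c)}, require {clear(d), holding(b)}
    → {clear(c), clear(d), holding(b), ontable(c)}
  through step 2 (unstack(b,f)): drop {holding(b)}, keep {clear(c), clear(d), ontable(c)}, require {clear(b), handempty, on(b,f)}
    → {clear(b), clear(c), clear(d), handempty, on(b,f), ontable(c)}
  through step 1 (putdown(c)): drop {clear(c), handempty, ontable(c)}, keep {clear(b), clear(d), on(b,f)}, require {holding(c)}
    → {clear(b), clear(d), holding(c), on(b,f)}

== RESULT ==
["clear(b)", "clear(d)", "holding(c)", "on(b,f)"]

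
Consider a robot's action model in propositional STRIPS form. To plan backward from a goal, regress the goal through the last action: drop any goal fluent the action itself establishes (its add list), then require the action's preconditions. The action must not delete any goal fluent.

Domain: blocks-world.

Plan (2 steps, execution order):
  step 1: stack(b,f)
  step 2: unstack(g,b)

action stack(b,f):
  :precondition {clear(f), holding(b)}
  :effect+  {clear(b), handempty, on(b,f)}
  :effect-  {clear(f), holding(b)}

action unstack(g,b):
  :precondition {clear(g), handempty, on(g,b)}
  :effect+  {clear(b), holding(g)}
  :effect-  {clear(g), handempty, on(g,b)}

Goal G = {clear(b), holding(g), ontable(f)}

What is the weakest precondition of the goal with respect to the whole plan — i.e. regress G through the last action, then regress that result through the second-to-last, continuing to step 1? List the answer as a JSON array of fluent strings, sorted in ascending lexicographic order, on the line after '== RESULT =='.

Work backward from the goal:
  through step 2 (unstack(g,b)): drop {clear(b), holding(g)}, keep {ontable(f)}, require {clear(g), handempty, on(g,b)}
    → {clear(g), handempty, on(g,b), ontable(f)}
  through step 1 (stack(b,f)): drop {handempty}, keep {clear(g), on(g,b), ontable(f)}, require {clear(f), holding(b)}
    → {clear(f), clear(g), holding(b), on(g,b), ontable(f)}

== RESULT ==
["clear(f)", "clear(g)", "holding(b)", "on(g,b)", "ontable(f)"]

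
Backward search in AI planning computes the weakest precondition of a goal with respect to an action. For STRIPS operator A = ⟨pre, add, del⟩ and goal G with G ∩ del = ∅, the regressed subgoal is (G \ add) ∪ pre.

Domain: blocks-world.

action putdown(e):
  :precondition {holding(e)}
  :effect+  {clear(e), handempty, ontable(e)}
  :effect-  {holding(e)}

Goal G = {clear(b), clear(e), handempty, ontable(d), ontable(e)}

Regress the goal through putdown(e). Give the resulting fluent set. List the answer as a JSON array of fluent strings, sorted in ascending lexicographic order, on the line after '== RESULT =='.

Compute (G \ add) ∪ pre:
  G ∩ del = {}  (empty — regression defined)
  G \ add = {clear(b), clear(e), handempty, ontable(d), ontable(e)} \ {clear(e), handempty, ontable(e)} = {clear(b), ontable(d)}
  ∪ pre   = {clear(b), ontable(d)} ∪ {holding(e)}
          = {clear(b), holding(e), ontable(d)}

== RESULT ==
["clear(b)", "holding(e)", "ontable(d)"]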